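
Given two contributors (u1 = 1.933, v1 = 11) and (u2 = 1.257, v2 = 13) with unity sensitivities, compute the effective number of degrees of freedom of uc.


uc = sqrt(u1^2 + u2^2) = sqrt(1.933^2 + 1.257^2) = 2.3057619
v_eff = uc^4 / (u1^4/v1 + u2^4/v2)
= 2.3057619^4 / (1.933^4/11 + 1.257^4/13)
= 28.265576 / 1.4612563
v_eff = 19.3433

19.3433


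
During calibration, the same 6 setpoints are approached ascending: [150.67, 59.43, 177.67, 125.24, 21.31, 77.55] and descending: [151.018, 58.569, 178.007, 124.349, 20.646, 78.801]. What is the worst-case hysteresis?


|150.67 - 151.018| = 0.3480
|59.43 - 58.569| = 0.8610
|177.67 - 178.007| = 0.3370
|125.24 - 124.349| = 0.8910
|21.31 - 20.646| = 0.6640
|77.55 - 78.801| = 1.2510
hysteresis = max(diffs) = 1.2510

1.2510


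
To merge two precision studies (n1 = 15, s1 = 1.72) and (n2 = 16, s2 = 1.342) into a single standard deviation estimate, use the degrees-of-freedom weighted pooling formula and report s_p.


s_p = sqrt(((n1-1)*s1^2 + (n2-1)*s2^2) / (n1+n2-2))
numerator = (15-1)*1.72^2 + (16-1)*1.342^2 = 41.4176 + 27.01446 = 68.43206
denominator = 15 + 16 - 2 = 29
s_p^2 = 68.43206 / 29 = 2.3597262
s_p = sqrt(2.3597262) = 1.5361

1.5361


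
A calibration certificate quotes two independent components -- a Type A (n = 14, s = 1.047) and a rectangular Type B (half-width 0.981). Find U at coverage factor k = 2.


u_A = s / sqrt(n) = 1.047 / sqrt(14) = 0.27982252
u_B = half_width / sqrt(3) = 0.981 / sqrt(3) = 0.56638061
uc = sqrt(u_A^2 + u_B^2) = sqrt(0.27982252^2 + 0.56638061^2) = 0.63173383
U = k * uc = 2 * 0.63173383
U = 1.2635

1.2635


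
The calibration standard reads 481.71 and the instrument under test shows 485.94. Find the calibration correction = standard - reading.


Correction = standard - reading
= 481.71 - 485.94
= -4.2300

-4.2300


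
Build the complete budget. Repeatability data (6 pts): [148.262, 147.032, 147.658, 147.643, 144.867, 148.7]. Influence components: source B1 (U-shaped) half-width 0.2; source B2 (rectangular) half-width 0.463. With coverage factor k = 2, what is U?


mean = (148.262 + 147.032 + 147.658 + 147.643 + 144.867 + 148.7) / 6 = 147.3603333
s = sqrt(sum((x - mean)^2)/(n-1)) = 1.3491278
u_A = s / sqrt(n) = 1.3491278 / sqrt(6) = 0.55077912
u_B1 = 0.2 / sqrt(2) = 0.14142136
u_B2 = 0.463 / sqrt(3) = 0.26731317
uc = sqrt(0.55077912^2 + 0.14142136^2 + 0.26731317^2) = 0.62834224
U = k * uc = 2 * 0.62834224
U = 1.2567

1.2567


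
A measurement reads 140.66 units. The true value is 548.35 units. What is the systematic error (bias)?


Systematic error = measured - true
= 140.66 - 548.35
= -407.6900

-407.6900


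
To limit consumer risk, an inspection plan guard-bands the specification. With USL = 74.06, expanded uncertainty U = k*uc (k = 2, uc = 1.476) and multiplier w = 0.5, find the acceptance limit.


U = k * uc = 2 * 1.476 = 2.952
guard band g = w * U = 0.5 * 2.952 = 1.476
AL = USL - g = 74.06 - 1.476
AL = 72.5840

72.5840


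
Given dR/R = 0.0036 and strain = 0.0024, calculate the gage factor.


GF = (dR/R) / epsilon
= 0.0036 / 0.0024
= 1.5000

1.5000


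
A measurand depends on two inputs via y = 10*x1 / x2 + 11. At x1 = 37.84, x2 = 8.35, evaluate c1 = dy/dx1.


y = 10*x1 / x2 + 11
dy/dx1 = 10/x2
Evaluate at x2 = 8.35: c1 = 10 / 8.35
c1 = 1.1976

1.1976


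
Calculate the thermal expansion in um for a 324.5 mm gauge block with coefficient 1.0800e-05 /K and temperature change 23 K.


dL = L * alpha * dT
= 324.5 * 1.0800e-05 * 23
= 0.0806058 mm
dL_um = 0.0806058 * 1000 = 80.6058 um

80.6058


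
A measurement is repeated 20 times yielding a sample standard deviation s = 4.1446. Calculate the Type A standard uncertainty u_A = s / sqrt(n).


u_A = s / sqrt(n)
u_A = 4.1446 / sqrt(20)
u_A = 4.1446 / 4.472136
u_A = 0.9268

0.9268


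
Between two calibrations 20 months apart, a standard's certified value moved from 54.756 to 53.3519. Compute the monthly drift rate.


rate = (v2 - v1) / months
= (53.3519 - 54.756) / 20
= -1.4041 / 20
= -0.0702

-0.0702


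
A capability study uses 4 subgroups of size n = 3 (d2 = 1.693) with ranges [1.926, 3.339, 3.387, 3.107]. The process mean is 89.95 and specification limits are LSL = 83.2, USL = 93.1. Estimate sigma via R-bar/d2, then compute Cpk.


R_bar = (1.926 + 3.339 + 3.387 + 3.107) / 4 = 2.93975
sigma = R_bar / d2 = 2.93975 / 1.693 = 1.7364146
Cp = (USL - LSL)/(6*sigma) = (93.1 - 83.2)/(6*1.7364146) = 0.9502
Cpu = (93.1 - 89.95)/(3*1.7364146) = 0.6047
Cpl = (89.95 - 83.2)/(3*1.7364146) = 1.2958
Cpk = min(Cpu, Cpl) = 0.6047

0.6047


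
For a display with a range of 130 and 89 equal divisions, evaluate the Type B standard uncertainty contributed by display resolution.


resolution = range / divisions
resolution = 130 / 89 = 1.4606742
u_res = resolution / (2*sqrt(3))
u_res = 1.4606742 / 3.4641016
u_res = 0.4217

0.4217


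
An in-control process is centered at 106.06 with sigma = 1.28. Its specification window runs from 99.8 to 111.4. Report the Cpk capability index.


Cpu = (USL - mean) / (3*sigma) = (111.4 - 106.06) / (3*1.28) = 1.3906
Cpl = (mean - LSL) / (3*sigma) = (106.06 - 99.8) / (3*1.28) = 1.6302
Cpk = min(Cpu, Cpl) = 1.3906

1.3906


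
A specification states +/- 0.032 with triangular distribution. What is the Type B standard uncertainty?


u_B = half_width / sqrt(6)
u_B = 0.032 / 2.4494897
u_B = 0.0131

0.0131


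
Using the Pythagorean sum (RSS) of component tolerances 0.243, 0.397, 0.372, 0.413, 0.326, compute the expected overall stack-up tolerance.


RSS = sqrt(0.243^2 + 0.397^2 + 0.372^2 + 0.413^2 + 0.326^2)
= sqrt(0.631887)
= 0.7949

0.7949


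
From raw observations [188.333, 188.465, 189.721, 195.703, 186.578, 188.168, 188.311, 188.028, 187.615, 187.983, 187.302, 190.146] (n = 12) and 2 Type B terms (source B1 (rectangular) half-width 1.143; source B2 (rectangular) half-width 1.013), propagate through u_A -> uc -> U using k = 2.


mean = (188.333 + 188.465 + 189.721 + 195.703 + 186.578 + 188.168 + 188.311 + 188.028 + 187.615 + 187.983 + 187.302 + 190.146) / 12 = 188.86275
s = sqrt(sum((x - mean)^2)/(n-1)) = 2.3564604
u_A = s / sqrt(n) = 2.3564604 / sqrt(12) = 0.68025152
u_B1 = 1.143 / sqrt(3) = 0.65991136
u_B2 = 1.013 / sqrt(3) = 0.58485582
uc = sqrt(0.68025152^2 + 0.65991136^2 + 0.58485582^2) = 1.1136792
U = k * uc = 2 * 1.1136792
U = 2.2274

2.2274


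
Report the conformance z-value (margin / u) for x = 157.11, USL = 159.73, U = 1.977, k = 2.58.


u = U / k = 1.977 / 2.58 = 0.76627907
margin = |USL - x| = |159.73 - 157.11| = 2.62
z = margin / u = 2.62 / 0.76627907
z = 3.4191

3.4191


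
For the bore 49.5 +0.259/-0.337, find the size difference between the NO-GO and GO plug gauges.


GO = nominal - lower_tol (smallest hole = maximum material condition)
GO = 49.5 - 0.337 = 49.163
NO-GO = nominal + upper_tol (largest hole = least material condition)
NO-GO = 49.5 + 0.259 = 49.759
spread = NO-GO - GO = 49.759 - 49.163 = 0.5960

0.5960


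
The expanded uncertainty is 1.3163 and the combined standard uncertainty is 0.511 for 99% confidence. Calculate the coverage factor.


k = U / uc
k = 1.3163 / 0.511
k = 2.576

2.576


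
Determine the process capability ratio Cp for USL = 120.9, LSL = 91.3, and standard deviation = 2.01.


Cp = (USL - LSL) / (6 * sigma)
= (120.9 - 91.3) / (6 * 2.01)
= 29.6000 / 12.0600
= 2.4544

2.4544


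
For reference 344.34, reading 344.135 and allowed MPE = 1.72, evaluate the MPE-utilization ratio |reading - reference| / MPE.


e = indication - reference = 344.135 - 344.34 = -0.2050
|e| = 0.2050
ratio = |e| / MPE = 0.2050 / 1.72
ratio = 0.1192

0.1192


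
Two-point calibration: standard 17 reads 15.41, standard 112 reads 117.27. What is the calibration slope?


slope = (y2 - y1) / (x2 - x1)
= (117.27 - 15.41) / (112 - 17)
= 101.8600 / 95
= 1.0722

1.0722


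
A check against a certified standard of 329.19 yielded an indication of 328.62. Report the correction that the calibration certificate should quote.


Correction = standard - reading
= 329.19 - 328.62
= 0.5700

0.5700


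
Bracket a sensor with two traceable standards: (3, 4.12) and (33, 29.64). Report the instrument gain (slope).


slope = (y2 - y1) / (x2 - x1)
= (29.64 - 4.12) / (33 - 3)
= 25.5200 / 30
= 0.8507

0.8507


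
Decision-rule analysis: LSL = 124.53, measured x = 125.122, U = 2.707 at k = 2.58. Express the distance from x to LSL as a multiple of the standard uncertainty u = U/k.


u = U / k = 2.707 / 2.58 = 1.0492248
margin = |LSL - x| = |124.53 - 125.122| = 0.592
z = margin / u = 0.592 / 1.0492248
z = 0.5642

0.5642


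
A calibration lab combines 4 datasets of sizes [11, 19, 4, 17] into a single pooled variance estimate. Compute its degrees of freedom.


nu = sum_i (n_i - 1)
nu = ((11 - 1) + (19 - 1) + (4 - 1) + (17 - 1))
nu = 10 + 18 + 3 + 16
nu = 47

47


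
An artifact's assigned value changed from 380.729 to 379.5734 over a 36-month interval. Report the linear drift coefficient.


rate = (v2 - v1) / months
= (379.5734 - 380.729) / 36
= -1.1556 / 36
= -0.0321

-0.0321


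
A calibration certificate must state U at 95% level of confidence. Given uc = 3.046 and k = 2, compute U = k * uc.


U = k * uc
U = 2 * 3.046
U = 6.0920

6.0920


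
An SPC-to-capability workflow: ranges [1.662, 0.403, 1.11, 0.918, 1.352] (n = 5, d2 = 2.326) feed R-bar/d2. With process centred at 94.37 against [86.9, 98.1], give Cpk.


R_bar = (1.662 + 0.403 + 1.11 + 0.918 + 1.352) / 5 = 1.089
sigma = R_bar / d2 = 1.089 / 2.326 = 0.46818573
Cp = (USL - LSL)/(6*sigma) = (98.1 - 86.9)/(6*0.46818573) = 3.9870
Cpu = (98.1 - 94.37)/(3*0.46818573) = 2.6556
Cpl = (94.37 - 86.9)/(3*0.46818573) = 5.3184
Cpk = min(Cpu, Cpl) = 2.6556

2.6556


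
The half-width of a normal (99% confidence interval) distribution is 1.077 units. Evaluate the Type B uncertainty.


u_B = half_width / 2.576
u_B = 1.077 / 2.576
u_B = 0.4181

0.4181


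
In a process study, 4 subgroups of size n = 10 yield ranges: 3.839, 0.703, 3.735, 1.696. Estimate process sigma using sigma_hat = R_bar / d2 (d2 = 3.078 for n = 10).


R_bar = (3.839 + 0.703 + 3.735 + 1.696) / 4
R_bar = 9.973 / 4 = 2.49325
sigma_hat = R_bar / d2 = 2.49325 / 3.078 = 0.8100

0.8100


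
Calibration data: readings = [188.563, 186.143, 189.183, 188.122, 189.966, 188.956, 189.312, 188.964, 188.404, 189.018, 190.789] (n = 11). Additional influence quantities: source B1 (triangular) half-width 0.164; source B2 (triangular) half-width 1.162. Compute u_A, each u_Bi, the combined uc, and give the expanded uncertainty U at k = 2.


mean = (188.563 + 186.143 + 189.183 + 188.122 + 189.966 + 188.956 + 189.312 + 188.964 + 188.404 + 189.018 + 190.789) / 11 = 188.8563636
s = sqrt(sum((x - mean)^2)/(n-1)) = 1.1627828
u_A = s / sqrt(n) = 1.1627828 / sqrt(11) = 0.35059221
u_B1 = 0.164 / sqrt(6) = 0.06695272
u_B2 = 1.162 / sqrt(6) = 0.47438451
uc = sqrt(0.35059221^2 + 0.06695272^2 + 0.47438451^2) = 0.59366508
U = k * uc = 2 * 0.59366508
U = 1.1873

1.1873


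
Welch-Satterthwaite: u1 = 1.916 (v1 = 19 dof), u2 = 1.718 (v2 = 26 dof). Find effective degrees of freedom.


uc = sqrt(u1^2 + u2^2) = sqrt(1.916^2 + 1.718^2) = 2.5734374
v_eff = uc^4 / (u1^4/v1 + u2^4/v2)
= 2.5734374^4 / (1.916^4/19 + 1.718^4/26)
= 43.858567 / 1.0443549
v_eff = 41.9958

41.9958


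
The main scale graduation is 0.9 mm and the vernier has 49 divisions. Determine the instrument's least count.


LC = MSD / n_div
= 0.9 / 49
= 0.0184

0.0184


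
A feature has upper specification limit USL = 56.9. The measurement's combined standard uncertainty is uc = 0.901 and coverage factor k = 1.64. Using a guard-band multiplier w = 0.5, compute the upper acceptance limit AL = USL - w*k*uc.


U = k * uc = 1.64 * 0.901 = 1.47764
guard band g = w * U = 0.5 * 1.47764 = 0.73882
AL = USL - g = 56.9 - 0.73882
AL = 56.1612

56.1612


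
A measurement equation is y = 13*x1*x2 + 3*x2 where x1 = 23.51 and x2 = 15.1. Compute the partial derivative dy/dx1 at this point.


y = 13*x1*x2 + 3*x2
dy/dx1 = 13*x2
Evaluate at x2 = 15.1: c1 = 13 * 15.1
c1 = 196.3000

196.3000


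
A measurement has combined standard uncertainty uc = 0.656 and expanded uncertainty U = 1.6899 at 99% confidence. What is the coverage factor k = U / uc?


k = U / uc
k = 1.6899 / 0.656
k = 2.576

2.576


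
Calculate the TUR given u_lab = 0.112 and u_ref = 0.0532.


TUR = u_lab / u_ref
= 0.112 / 0.0532
= 2.1053

2.1053


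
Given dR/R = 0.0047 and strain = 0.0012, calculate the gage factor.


GF = (dR/R) / epsilon
= 0.0047 / 0.0012
= 3.9167

3.9167


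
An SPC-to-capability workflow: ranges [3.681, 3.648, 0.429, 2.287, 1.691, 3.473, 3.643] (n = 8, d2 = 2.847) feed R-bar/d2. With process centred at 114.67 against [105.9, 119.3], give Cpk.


R_bar = (3.681 + 3.648 + 0.429 + 2.287 + 1.691 + 3.473 + 3.643) / 7 = 2.6931429
sigma = R_bar / d2 = 2.6931429 / 2.847 = 0.94595817
Cp = (USL - LSL)/(6*sigma) = (119.3 - 105.9)/(6*0.94595817) = 2.3609
Cpu = (119.3 - 114.67)/(3*0.94595817) = 1.6315
Cpl = (114.67 - 105.9)/(3*0.94595817) = 3.0903
Cpk = min(Cpu, Cpl) = 1.6315

1.6315


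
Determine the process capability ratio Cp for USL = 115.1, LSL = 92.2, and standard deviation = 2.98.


Cp = (USL - LSL) / (6 * sigma)
= (115.1 - 92.2) / (6 * 2.98)
= 22.9000 / 17.8800
= 1.2808

1.2808


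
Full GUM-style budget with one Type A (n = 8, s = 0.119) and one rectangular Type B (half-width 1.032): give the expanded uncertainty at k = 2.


u_A = s / sqrt(n) = 0.119 / sqrt(8) = 0.042072853
u_B = half_width / sqrt(3) = 1.032 / sqrt(3) = 0.59582548
uc = sqrt(u_A^2 + u_B^2) = sqrt(0.042072853^2 + 0.59582548^2) = 0.59730907
U = k * uc = 2 * 0.59730907
U = 1.1946

1.1946


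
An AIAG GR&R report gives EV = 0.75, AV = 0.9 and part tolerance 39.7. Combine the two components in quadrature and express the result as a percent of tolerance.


GRR = sqrt(EV^2 + AV^2) = sqrt(0.75^2 + 0.9^2) = 1.1715375
%GRR = GRR / tol * 100 = 1.1715375 / 39.7 * 100
%GRR = 2.9510

2.9510


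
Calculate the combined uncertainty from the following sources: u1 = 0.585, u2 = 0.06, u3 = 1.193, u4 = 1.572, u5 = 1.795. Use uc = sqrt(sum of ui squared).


uc = sqrt(0.585^2 + 0.06^2 + 1.193^2 + 1.572^2 + 1.795^2)
uc = sqrt(7.462283)
uc = 2.7317

2.7317


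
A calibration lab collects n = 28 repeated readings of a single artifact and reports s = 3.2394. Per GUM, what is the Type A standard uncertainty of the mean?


u_A = s / sqrt(n)
u_A = 3.2394 / sqrt(28)
u_A = 3.2394 / 5.2915026
u_A = 0.6122

0.6122


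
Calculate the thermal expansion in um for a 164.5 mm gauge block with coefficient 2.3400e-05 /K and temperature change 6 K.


dL = L * alpha * dT
= 164.5 * 2.3400e-05 * 6
= 0.0230958 mm
dL_um = 0.0230958 * 1000 = 23.0958 um

23.0958


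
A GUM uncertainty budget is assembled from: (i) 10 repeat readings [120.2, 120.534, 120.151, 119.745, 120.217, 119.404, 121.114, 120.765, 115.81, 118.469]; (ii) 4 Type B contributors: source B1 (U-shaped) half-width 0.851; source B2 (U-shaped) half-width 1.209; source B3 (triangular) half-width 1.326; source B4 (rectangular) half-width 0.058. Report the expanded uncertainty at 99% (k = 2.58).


mean = (120.2 + 120.534 + 120.151 + 119.745 + 120.217 + 119.404 + 121.114 + 120.765 + 115.81 + 118.469) / 10 = 119.6409
s = sqrt(sum((x - mean)^2)/(n-1)) = 1.5366645
u_A = s / sqrt(n) = 1.5366645 / sqrt(10) = 0.48593598
u_B1 = 0.851 / sqrt(2) = 0.60174787
u_B2 = 1.209 / sqrt(2) = 0.8548921
u_B3 = 1.326 / sqrt(6) = 0.54133723
u_B4 = 0.058 / sqrt(3) = 0.033486316
uc = sqrt(0.48593598^2 + 0.60174787^2 + 0.8548921^2 + 0.54133723^2 + 0.033486316^2) = 1.2740652
U = k * uc = 2.58 * 1.2740652
U = 3.2871

3.2871


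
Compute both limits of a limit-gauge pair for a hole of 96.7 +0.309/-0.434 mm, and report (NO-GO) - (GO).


GO = nominal - lower_tol (smallest hole = maximum material condition)
GO = 96.7 - 0.434 = 96.266
NO-GO = nominal + upper_tol (largest hole = least material condition)
NO-GO = 96.7 + 0.309 = 97.009
spread = NO-GO - GO = 97.009 - 96.266 = 0.7430

0.7430


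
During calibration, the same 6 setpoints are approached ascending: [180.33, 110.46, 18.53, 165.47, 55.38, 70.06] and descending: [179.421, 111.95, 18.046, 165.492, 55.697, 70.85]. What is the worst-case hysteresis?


|180.33 - 179.421| = 0.9090
|110.46 - 111.95| = 1.4900
|18.53 - 18.046| = 0.4840
|165.47 - 165.492| = 0.0220
|55.38 - 55.697| = 0.3170
|70.06 - 70.85| = 0.7900
hysteresis = max(diffs) = 1.4900

1.4900


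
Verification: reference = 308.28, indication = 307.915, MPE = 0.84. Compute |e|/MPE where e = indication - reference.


e = indication - reference = 307.915 - 308.28 = -0.3650
|e| = 0.3650
ratio = |e| / MPE = 0.3650 / 0.84
ratio = 0.4345

0.4345


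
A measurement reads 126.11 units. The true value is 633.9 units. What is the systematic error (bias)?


Systematic error = measured - true
= 126.11 - 633.9
= -507.7900

-507.7900


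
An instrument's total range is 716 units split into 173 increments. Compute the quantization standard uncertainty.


resolution = range / divisions
resolution = 716 / 173 = 4.1387283
u_res = resolution / (2*sqrt(3))
u_res = 4.1387283 / 3.4641016
u_res = 1.1947

1.1947


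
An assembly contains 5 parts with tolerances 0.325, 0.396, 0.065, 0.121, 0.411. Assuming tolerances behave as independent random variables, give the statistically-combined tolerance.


RSS = sqrt(0.325^2 + 0.396^2 + 0.065^2 + 0.121^2 + 0.411^2)
= sqrt(0.450228)
= 0.6710

0.6710


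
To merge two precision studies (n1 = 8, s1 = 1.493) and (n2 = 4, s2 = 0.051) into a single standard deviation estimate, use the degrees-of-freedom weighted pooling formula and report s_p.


s_p = sqrt(((n1-1)*s1^2 + (n2-1)*s2^2) / (n1+n2-2))
numerator = (8-1)*1.493^2 + (4-1)*0.051^2 = 15.603343 + 0.007803 = 15.611146
denominator = 8 + 4 - 2 = 10
s_p^2 = 15.611146 / 10 = 1.5611146
s_p = sqrt(1.5611146) = 1.2494

1.2494


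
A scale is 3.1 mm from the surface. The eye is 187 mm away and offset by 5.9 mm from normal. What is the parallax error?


error = h * offset / d
= 3.1 * 5.9 / 187
= 0.0978

0.0978


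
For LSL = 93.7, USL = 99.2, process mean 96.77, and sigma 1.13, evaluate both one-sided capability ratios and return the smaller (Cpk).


Cpu = (USL - mean) / (3*sigma) = (99.2 - 96.77) / (3*1.13) = 0.7168
Cpl = (mean - LSL) / (3*sigma) = (96.77 - 93.7) / (3*1.13) = 0.9056
Cpk = min(Cpu, Cpl) = 0.7168

0.7168


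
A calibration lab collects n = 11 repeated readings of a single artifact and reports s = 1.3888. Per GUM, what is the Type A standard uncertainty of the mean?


u_A = s / sqrt(n)
u_A = 1.3888 / sqrt(11)
u_A = 1.3888 / 3.3166248
u_A = 0.4187

0.4187


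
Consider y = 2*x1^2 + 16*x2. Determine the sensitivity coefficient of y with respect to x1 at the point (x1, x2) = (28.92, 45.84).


y = 2*x1^2 + 16*x2
dy/dx1 = 2*2*x1
Evaluate at x1 = 28.92: c1 = 4 * 28.92
c1 = 115.6800

115.6800


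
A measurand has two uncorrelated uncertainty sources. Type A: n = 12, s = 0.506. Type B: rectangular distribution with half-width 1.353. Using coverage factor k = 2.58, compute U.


u_A = s / sqrt(n) = 0.506 / sqrt(12) = 0.14606962
u_B = half_width / sqrt(3) = 1.353 / sqrt(3) = 0.78115491
uc = sqrt(u_A^2 + u_B^2) = sqrt(0.14606962^2 + 0.78115491^2) = 0.79469449
U = k * uc = 2.58 * 0.79469449
U = 2.0503

2.0503


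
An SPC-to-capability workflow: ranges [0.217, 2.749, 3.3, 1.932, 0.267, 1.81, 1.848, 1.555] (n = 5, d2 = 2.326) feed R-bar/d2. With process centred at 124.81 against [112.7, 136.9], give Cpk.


R_bar = (0.217 + 2.749 + 3.3 + 1.932 + 0.267 + 1.81 + 1.848 + 1.555) / 8 = 1.70975
sigma = R_bar / d2 = 1.70975 / 2.326 = 0.73506019
Cp = (USL - LSL)/(6*sigma) = (136.9 - 112.7)/(6*0.73506019) = 5.4871
Cpu = (136.9 - 124.81)/(3*0.73506019) = 5.4825
Cpl = (124.81 - 112.7)/(3*0.73506019) = 5.4916
Cpk = min(Cpu, Cpl) = 5.4825

5.4825


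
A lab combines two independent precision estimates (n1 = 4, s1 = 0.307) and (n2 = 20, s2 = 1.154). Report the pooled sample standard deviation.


s_p = sqrt(((n1-1)*s1^2 + (n2-1)*s2^2) / (n1+n2-2))
numerator = (4-1)*0.307^2 + (20-1)*1.154^2 = 0.282747 + 25.302604 = 25.585351
denominator = 4 + 20 - 2 = 22
s_p^2 = 25.585351 / 22 = 1.1629705
s_p = sqrt(1.1629705) = 1.0784

1.0784


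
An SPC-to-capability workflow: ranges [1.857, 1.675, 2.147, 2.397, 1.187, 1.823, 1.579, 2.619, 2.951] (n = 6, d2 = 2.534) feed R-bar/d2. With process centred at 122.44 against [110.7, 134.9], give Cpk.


R_bar = (1.857 + 1.675 + 2.147 + 2.397 + 1.187 + 1.823 + 1.579 + 2.619 + 2.951) / 9 = 2.0261111
sigma = R_bar / d2 = 2.0261111 / 2.534 = 0.79957028
Cp = (USL - LSL)/(6*sigma) = (134.9 - 110.7)/(6*0.79957028) = 5.0444
Cpu = (134.9 - 122.44)/(3*0.79957028) = 5.1945
Cpl = (122.44 - 110.7)/(3*0.79957028) = 4.8943
Cpk = min(Cpu, Cpl) = 4.8943

4.8943


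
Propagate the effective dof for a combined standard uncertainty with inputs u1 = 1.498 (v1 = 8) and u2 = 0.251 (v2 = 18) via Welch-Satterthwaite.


uc = sqrt(u1^2 + u2^2) = sqrt(1.498^2 + 0.251^2) = 1.5188828
v_eff = uc^4 / (u1^4/v1 + u2^4/v2)
= 1.5188828^4 / (1.498^4/8 + 0.251^4/18)
= 5.3222719 / 0.62966475
v_eff = 8.4525

8.4525


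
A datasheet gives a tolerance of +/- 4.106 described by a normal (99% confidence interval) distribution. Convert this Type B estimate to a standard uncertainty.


u_B = half_width / 2.576
u_B = 4.106 / 2.576
u_B = 1.5939

1.5939


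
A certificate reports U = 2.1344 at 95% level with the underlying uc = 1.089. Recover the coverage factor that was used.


k = U / uc
k = 2.1344 / 1.089
k = 1.96

1.96


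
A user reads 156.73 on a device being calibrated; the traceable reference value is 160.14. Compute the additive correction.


Correction = standard - reading
= 160.14 - 156.73
= 3.4100

3.4100


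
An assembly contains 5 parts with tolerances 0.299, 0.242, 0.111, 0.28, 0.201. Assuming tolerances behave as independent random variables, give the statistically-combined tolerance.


RSS = sqrt(0.299^2 + 0.242^2 + 0.111^2 + 0.28^2 + 0.201^2)
= sqrt(0.279087)
= 0.5283

0.5283


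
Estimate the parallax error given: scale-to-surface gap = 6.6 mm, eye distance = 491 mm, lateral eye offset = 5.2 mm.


error = h * offset / d
= 6.6 * 5.2 / 491
= 0.0699

0.0699


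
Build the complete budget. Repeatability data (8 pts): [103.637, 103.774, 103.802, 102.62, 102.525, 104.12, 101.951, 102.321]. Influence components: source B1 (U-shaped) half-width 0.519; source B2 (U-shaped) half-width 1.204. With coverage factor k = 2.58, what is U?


mean = (103.637 + 103.774 + 103.802 + 102.62 + 102.525 + 104.12 + 101.951 + 102.321) / 8 = 103.09375
s = sqrt(sum((x - mean)^2)/(n-1)) = 0.8249332
u_A = s / sqrt(n) = 0.8249332 / sqrt(8) = 0.29165793
u_B1 = 0.519 / sqrt(2) = 0.36698842
u_B2 = 1.204 / sqrt(2) = 0.85135656
uc = sqrt(0.29165793^2 + 0.36698842^2 + 0.85135656^2) = 0.97188108
U = k * uc = 2.58 * 0.97188108
U = 2.5075

2.5075


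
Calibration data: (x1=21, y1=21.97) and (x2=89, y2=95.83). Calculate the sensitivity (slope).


slope = (y2 - y1) / (x2 - x1)
= (95.83 - 21.97) / (89 - 21)
= 73.8600 / 68
= 1.0862

1.0862


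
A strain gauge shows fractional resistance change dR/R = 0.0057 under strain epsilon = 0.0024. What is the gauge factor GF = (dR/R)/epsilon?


GF = (dR/R) / epsilon
= 0.0057 / 0.0024
= 2.3750

2.3750


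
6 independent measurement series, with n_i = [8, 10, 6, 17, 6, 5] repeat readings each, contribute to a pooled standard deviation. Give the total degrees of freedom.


nu = sum_i (n_i - 1)
nu = ((8 - 1) + (10 - 1) + (6 - 1) + (17 - 1) + (6 - 1) + (5 - 1))
nu = 7 + 9 + 5 + 16 + 5 + 4
nu = 46

46


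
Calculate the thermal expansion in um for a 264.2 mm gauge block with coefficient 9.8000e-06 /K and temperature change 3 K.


dL = L * alpha * dT
= 264.2 * 9.8000e-06 * 3
= 0.0077675 mm
dL_um = 0.0077675 * 1000 = 7.7675 um

7.7675


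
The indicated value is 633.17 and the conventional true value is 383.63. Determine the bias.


Systematic error = measured - true
= 633.17 - 383.63
= 249.5400

249.5400


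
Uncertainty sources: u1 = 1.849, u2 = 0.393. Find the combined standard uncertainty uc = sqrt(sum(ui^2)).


uc = sqrt(1.849^2 + 0.393^2)
uc = sqrt(3.57325)
uc = 1.8903

1.8903


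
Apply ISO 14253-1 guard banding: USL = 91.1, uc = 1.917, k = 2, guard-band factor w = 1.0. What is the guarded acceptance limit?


U = k * uc = 2 * 1.917 = 3.834
guard band g = w * U = 1.0 * 3.834 = 3.834
AL = USL - g = 91.1 - 3.834
AL = 87.2660

87.2660


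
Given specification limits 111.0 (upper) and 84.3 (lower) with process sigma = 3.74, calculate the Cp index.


Cp = (USL - LSL) / (6 * sigma)
= (111.0 - 84.3) / (6 * 3.74)
= 26.7000 / 22.4400
= 1.1898

1.1898


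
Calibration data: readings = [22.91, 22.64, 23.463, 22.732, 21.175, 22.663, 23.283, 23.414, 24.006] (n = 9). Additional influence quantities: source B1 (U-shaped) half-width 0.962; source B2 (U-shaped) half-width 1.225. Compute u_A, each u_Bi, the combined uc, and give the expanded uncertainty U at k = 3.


mean = (22.91 + 22.64 + 23.463 + 22.732 + 21.175 + 22.663 + 23.283 + 23.414 + 24.006) / 9 = 22.92066667
s = sqrt(sum((x - mean)^2)/(n-1)) = 0.79647379
u_A = s / sqrt(n) = 0.79647379 / sqrt(9) = 0.26549126
u_B1 = 0.962 / sqrt(2) = 0.68023672
u_B2 = 1.225 / sqrt(2) = 0.86620581
uc = sqrt(0.26549126^2 + 0.68023672^2 + 0.86620581^2) = 1.1329255
U = k * uc = 3 * 1.1329255
U = 3.3988

3.3988


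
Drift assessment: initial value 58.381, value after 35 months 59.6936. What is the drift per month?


rate = (v2 - v1) / months
= (59.6936 - 58.381) / 35
= 1.3126 / 35
= 0.0375

0.0375


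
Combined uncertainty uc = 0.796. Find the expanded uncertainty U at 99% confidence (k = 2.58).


U = k * uc
U = 2.58 * 0.796
U = 2.0537

2.0537


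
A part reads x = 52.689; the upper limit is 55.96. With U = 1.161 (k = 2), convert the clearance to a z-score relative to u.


u = U / k = 1.161 / 2 = 0.5805
margin = |USL - x| = |55.96 - 52.689| = 3.271
z = margin / u = 3.271 / 0.5805
z = 5.6348

5.6348


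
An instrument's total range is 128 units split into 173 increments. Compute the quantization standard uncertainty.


resolution = range / divisions
resolution = 128 / 173 = 0.73988439
u_res = resolution / (2*sqrt(3))
u_res = 0.73988439 / 3.4641016
u_res = 0.2136

0.2136


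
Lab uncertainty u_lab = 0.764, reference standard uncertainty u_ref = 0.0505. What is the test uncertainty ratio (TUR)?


TUR = u_lab / u_ref
= 0.764 / 0.0505
= 15.1287

15.1287


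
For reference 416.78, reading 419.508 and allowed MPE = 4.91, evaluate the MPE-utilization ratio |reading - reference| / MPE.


e = indication - reference = 419.508 - 416.78 = 2.7280
|e| = 2.7280
ratio = |e| / MPE = 2.7280 / 4.91
ratio = 0.5556

0.5556


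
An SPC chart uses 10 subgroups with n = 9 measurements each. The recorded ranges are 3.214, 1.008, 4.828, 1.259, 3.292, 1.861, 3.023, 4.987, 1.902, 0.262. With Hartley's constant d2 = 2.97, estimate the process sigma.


R_bar = (3.214 + 1.008 + 4.828 + 1.259 + 3.292 + 1.861 + 3.023 + 4.987 + 1.902 + 0.262) / 10
R_bar = 25.636 / 10 = 2.5636
sigma_hat = R_bar / d2 = 2.5636 / 2.97 = 0.8632

0.8632


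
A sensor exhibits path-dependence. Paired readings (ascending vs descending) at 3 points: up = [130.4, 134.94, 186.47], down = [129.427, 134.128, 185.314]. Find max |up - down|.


|130.4 - 129.427| = 0.9730
|134.94 - 134.128| = 0.8120
|186.47 - 185.314| = 1.1560
hysteresis = max(diffs) = 1.1560

1.1560


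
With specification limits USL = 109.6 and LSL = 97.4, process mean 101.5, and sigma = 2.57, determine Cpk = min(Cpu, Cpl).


Cpu = (USL - mean) / (3*sigma) = (109.6 - 101.5) / (3*2.57) = 1.0506
Cpl = (mean - LSL) / (3*sigma) = (101.5 - 97.4) / (3*2.57) = 0.5318
Cpk = min(Cpu, Cpl) = 0.5318

0.5318


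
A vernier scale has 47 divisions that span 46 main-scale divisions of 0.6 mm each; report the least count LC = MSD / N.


LC = MSD / n_div
= 0.6 / 47
= 0.0128

0.0128


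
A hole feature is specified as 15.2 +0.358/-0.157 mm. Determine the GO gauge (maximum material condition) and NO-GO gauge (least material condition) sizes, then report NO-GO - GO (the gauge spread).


GO = nominal - lower_tol (smallest hole = maximum material condition)
GO = 15.2 - 0.157 = 15.043
NO-GO = nominal + upper_tol (largest hole = least material condition)
NO-GO = 15.2 + 0.358 = 15.558
spread = NO-GO - GO = 15.558 - 15.043 = 0.5150

0.5150


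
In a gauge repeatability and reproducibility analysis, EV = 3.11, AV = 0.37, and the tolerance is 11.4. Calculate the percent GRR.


GRR = sqrt(EV^2 + AV^2) = sqrt(3.11^2 + 0.37^2) = 3.1319323
%GRR = GRR / tol * 100 = 3.1319323 / 11.4 * 100
%GRR = 27.4731

27.4731


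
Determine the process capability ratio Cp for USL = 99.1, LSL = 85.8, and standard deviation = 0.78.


Cp = (USL - LSL) / (6 * sigma)
= (99.1 - 85.8) / (6 * 0.78)
= 13.3000 / 4.6800
= 2.8419

2.8419


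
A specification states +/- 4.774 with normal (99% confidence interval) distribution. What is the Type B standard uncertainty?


u_B = half_width / 2.576
u_B = 4.774 / 2.576
u_B = 1.8533

1.8533


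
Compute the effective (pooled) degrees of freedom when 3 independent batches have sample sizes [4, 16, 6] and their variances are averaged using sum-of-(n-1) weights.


nu = sum_i (n_i - 1)
nu = ((4 - 1) + (16 - 1) + (6 - 1))
nu = 3 + 15 + 5
nu = 23

23


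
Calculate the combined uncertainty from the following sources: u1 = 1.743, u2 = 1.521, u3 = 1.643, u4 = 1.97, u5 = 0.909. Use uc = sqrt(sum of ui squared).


uc = sqrt(1.743^2 + 1.521^2 + 1.643^2 + 1.97^2 + 0.909^2)
uc = sqrt(12.75812)
uc = 3.5719

3.5719


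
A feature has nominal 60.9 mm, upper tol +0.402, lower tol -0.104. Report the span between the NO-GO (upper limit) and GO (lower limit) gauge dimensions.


GO = nominal - lower_tol (smallest hole = maximum material condition)
GO = 60.9 - 0.104 = 60.796
NO-GO = nominal + upper_tol (largest hole = least material condition)
NO-GO = 60.9 + 0.402 = 61.302
spread = NO-GO - GO = 61.302 - 60.796 = 0.5060

0.5060


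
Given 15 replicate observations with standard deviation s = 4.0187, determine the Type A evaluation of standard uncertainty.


u_A = s / sqrt(n)
u_A = 4.0187 / sqrt(15)
u_A = 4.0187 / 3.8729833
u_A = 1.0376

1.0376


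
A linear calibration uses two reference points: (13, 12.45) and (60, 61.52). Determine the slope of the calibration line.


slope = (y2 - y1) / (x2 - x1)
= (61.52 - 12.45) / (60 - 13)
= 49.0700 / 47
= 1.0440

1.0440


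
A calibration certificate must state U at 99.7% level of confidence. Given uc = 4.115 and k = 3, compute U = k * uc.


U = k * uc
U = 3 * 4.115
U = 12.3450

12.3450


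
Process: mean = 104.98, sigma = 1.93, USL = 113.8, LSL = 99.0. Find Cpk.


Cpu = (USL - mean) / (3*sigma) = (113.8 - 104.98) / (3*1.93) = 1.5233
Cpl = (mean - LSL) / (3*sigma) = (104.98 - 99.0) / (3*1.93) = 1.0328
Cpk = min(Cpu, Cpl) = 1.0328

1.0328


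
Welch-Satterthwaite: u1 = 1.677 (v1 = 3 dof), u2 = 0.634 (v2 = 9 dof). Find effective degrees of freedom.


uc = sqrt(u1^2 + u2^2) = sqrt(1.677^2 + 0.634^2) = 1.7928427
v_eff = uc^4 / (u1^4/v1 + u2^4/v2)
= 1.7928427^4 / (1.677^4/3 + 0.634^4/9)
= 10.331628 / 2.6543502
v_eff = 3.8923

3.8923


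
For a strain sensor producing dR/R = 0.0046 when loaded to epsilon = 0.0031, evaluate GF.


GF = (dR/R) / epsilon
= 0.0046 / 0.0031
= 1.4839

1.4839


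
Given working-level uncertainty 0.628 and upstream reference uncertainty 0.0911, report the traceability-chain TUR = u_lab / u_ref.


TUR = u_lab / u_ref
= 0.628 / 0.0911
= 6.8935

6.8935


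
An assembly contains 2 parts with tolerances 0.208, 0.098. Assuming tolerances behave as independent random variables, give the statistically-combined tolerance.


RSS = sqrt(0.208^2 + 0.098^2)
= sqrt(0.052868)
= 0.2299

0.2299


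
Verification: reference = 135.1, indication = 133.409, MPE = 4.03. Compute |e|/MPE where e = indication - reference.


e = indication - reference = 133.409 - 135.1 = -1.6910
|e| = 1.6910
ratio = |e| / MPE = 1.6910 / 4.03
ratio = 0.4196

0.4196


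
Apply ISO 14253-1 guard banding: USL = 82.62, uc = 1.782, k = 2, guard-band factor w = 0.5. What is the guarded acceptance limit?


U = k * uc = 2 * 1.782 = 3.564
guard band g = w * U = 0.5 * 3.564 = 1.782
AL = USL - g = 82.62 - 1.782
AL = 80.8380

80.8380


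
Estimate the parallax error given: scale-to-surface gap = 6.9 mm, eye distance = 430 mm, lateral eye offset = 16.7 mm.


error = h * offset / d
= 6.9 * 16.7 / 430
= 0.2680

0.2680


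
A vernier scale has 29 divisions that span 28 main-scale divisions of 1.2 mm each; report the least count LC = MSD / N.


LC = MSD / n_div
= 1.2 / 29
= 0.0414

0.0414


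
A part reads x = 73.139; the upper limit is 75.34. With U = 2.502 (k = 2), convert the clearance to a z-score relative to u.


u = U / k = 2.502 / 2 = 1.251
margin = |USL - x| = |75.34 - 73.139| = 2.201
z = margin / u = 2.201 / 1.251
z = 1.7594

1.7594


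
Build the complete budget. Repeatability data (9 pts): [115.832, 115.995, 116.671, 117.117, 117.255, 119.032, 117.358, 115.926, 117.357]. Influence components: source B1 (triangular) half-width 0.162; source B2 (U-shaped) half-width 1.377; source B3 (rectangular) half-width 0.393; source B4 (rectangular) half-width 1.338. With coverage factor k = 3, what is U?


mean = (115.832 + 115.995 + 116.671 + 117.117 + 117.255 + 119.032 + 117.358 + 115.926 + 117.357) / 9 = 116.9492222
s = sqrt(sum((x - mean)^2)/(n-1)) = 1.0047457
u_A = s / sqrt(n) = 1.0047457 / sqrt(9) = 0.33491523
u_B1 = 0.162 / sqrt(6) = 0.066136223
u_B2 = 1.377 / sqrt(2) = 0.97368604
u_B3 = 0.393 / sqrt(3) = 0.22689866
u_B4 = 1.338 / sqrt(3) = 0.77249466
uc = sqrt(0.33491523^2 + 0.066136223^2 + 0.97368604^2 + 0.22689866^2 + 0.77249466^2) = 1.3087543
U = k * uc = 3 * 1.3087543
U = 3.9263

3.9263


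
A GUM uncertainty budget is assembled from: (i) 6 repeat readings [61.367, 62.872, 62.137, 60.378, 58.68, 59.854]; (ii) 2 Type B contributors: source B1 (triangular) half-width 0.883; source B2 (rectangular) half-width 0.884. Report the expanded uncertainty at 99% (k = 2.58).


mean = (61.367 + 62.872 + 62.137 + 60.378 + 58.68 + 59.854) / 6 = 60.88133333
s = sqrt(sum((x - mean)^2)/(n-1)) = 1.5446651
u_A = s / sqrt(n) = 1.5446651 / sqrt(6) = 0.63060689
u_B1 = 0.883 / sqrt(6) = 0.36048324
u_B2 = 0.884 / sqrt(3) = 0.51037764
uc = sqrt(0.63060689^2 + 0.36048324^2 + 0.51037764^2) = 0.88774915
U = k * uc = 2.58 * 0.88774915
U = 2.2904

2.2904


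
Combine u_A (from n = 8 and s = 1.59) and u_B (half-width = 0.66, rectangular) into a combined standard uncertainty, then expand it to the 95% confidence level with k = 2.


u_A = s / sqrt(n) = 1.59 / sqrt(8) = 0.56214989
u_B = half_width / sqrt(3) = 0.66 / sqrt(3) = 0.38105118
uc = sqrt(u_A^2 + u_B^2) = sqrt(0.56214989^2 + 0.38105118^2) = 0.67912628
U = k * uc = 2 * 0.67912628
U = 1.3583

1.3583


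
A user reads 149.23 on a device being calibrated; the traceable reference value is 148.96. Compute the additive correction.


Correction = standard - reading
= 148.96 - 149.23
= -0.2700

-0.2700


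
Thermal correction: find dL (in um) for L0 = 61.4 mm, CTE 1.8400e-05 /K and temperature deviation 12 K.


dL = L * alpha * dT
= 61.4 * 1.8400e-05 * 12
= 0.0135571 mm
dL_um = 0.0135571 * 1000 = 13.5571 um

13.5571


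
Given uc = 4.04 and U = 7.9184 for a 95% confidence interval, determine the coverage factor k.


k = U / uc
k = 7.9184 / 4.04
k = 1.96

1.96


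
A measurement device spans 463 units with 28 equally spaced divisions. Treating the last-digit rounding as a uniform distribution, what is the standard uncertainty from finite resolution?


resolution = range / divisions
resolution = 463 / 28 = 16.535714
u_res = resolution / (2*sqrt(3))
u_res = 16.535714 / 3.4641016
u_res = 4.7734

4.7734


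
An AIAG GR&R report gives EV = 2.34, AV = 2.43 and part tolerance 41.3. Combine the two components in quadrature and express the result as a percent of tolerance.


GRR = sqrt(EV^2 + AV^2) = sqrt(2.34^2 + 2.43^2) = 3.3734997
%GRR = GRR / tol * 100 = 3.3734997 / 41.3 * 100
%GRR = 8.1683

8.1683


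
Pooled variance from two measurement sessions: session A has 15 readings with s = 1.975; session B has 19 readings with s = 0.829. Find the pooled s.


s_p = sqrt(((n1-1)*s1^2 + (n2-1)*s2^2) / (n1+n2-2))
numerator = (15-1)*1.975^2 + (19-1)*0.829^2 = 54.60875 + 12.370338 = 66.979088
denominator = 15 + 19 - 2 = 32
s_p^2 = 66.979088 / 32 = 2.0930965
s_p = sqrt(2.0930965) = 1.4468

1.4468


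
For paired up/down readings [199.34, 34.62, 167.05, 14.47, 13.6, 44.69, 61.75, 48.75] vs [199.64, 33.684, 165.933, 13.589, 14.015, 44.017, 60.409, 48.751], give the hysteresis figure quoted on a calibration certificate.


|199.34 - 199.64| = 0.3000
|34.62 - 33.684| = 0.9360
|167.05 - 165.933| = 1.1170
|14.47 - 13.589| = 0.8810
|13.6 - 14.015| = 0.4150
|44.69 - 44.017| = 0.6730
|61.75 - 60.409| = 1.3410
|48.75 - 48.751| = 0.0010
hysteresis = max(diffs) = 1.3410

1.3410


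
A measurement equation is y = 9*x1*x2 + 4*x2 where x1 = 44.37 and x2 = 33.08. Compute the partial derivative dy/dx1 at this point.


y = 9*x1*x2 + 4*x2
dy/dx1 = 9*x2
Evaluate at x2 = 33.08: c1 = 9 * 33.08
c1 = 297.7200

297.7200


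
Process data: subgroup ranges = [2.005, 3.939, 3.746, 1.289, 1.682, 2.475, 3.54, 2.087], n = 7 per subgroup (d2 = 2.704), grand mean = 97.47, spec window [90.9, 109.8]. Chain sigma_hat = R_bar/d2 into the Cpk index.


R_bar = (2.005 + 3.939 + 3.746 + 1.289 + 1.682 + 2.475 + 3.54 + 2.087) / 8 = 2.595375
sigma = R_bar / d2 = 2.595375 / 2.704 = 0.95982803
Cp = (USL - LSL)/(6*sigma) = (109.8 - 90.9)/(6*0.95982803) = 3.2818
Cpu = (109.8 - 97.47)/(3*0.95982803) = 4.2820
Cpl = (97.47 - 90.9)/(3*0.95982803) = 2.2817
Cpk = min(Cpu, Cpl) = 2.2817

2.2817


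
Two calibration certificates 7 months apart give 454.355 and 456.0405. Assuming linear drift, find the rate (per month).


rate = (v2 - v1) / months
= (456.0405 - 454.355) / 7
= 1.6855 / 7
= 0.2408

0.2408


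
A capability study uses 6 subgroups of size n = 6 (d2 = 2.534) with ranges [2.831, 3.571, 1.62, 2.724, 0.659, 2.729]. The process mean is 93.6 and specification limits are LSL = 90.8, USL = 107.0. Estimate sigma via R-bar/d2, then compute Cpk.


R_bar = (2.831 + 3.571 + 1.62 + 2.724 + 0.659 + 2.729) / 6 = 2.3556667
sigma = R_bar / d2 = 2.3556667 / 2.534 = 0.9296238
Cp = (USL - LSL)/(6*sigma) = (107.0 - 90.8)/(6*0.9296238) = 2.9044
Cpu = (107.0 - 93.6)/(3*0.9296238) = 4.8048
Cpl = (93.6 - 90.8)/(3*0.9296238) = 1.0040
Cpk = min(Cpu, Cpl) = 1.0040

1.0040


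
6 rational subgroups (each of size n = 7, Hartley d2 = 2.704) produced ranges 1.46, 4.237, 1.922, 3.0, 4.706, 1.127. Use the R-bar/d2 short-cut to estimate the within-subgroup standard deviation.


R_bar = (1.46 + 4.237 + 1.922 + 3.0 + 4.706 + 1.127) / 6
R_bar = 16.452 / 6 = 2.742
sigma_hat = R_bar / d2 = 2.742 / 2.704 = 1.0141

1.0141


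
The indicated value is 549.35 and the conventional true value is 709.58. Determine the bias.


Systematic error = measured - true
= 549.35 - 709.58
= -160.2300

-160.2300


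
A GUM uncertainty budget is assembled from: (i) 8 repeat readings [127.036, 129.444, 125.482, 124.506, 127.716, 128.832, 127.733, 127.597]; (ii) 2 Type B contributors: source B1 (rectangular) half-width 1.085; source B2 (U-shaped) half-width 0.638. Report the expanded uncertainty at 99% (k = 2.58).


mean = (127.036 + 129.444 + 125.482 + 124.506 + 127.716 + 128.832 + 127.733 + 127.597) / 8 = 127.29325
s = sqrt(sum((x - mean)^2)/(n-1)) = 1.6289087
u_A = s / sqrt(n) = 1.6289087 / sqrt(8) = 0.57590619
u_B1 = 1.085 / sqrt(3) = 0.62642504
u_B2 = 0.638 / sqrt(2) = 0.45113413
uc = sqrt(0.57590619^2 + 0.62642504^2 + 0.45113413^2) = 0.96311903
U = k * uc = 2.58 * 0.96311903
U = 2.4848

2.4848
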